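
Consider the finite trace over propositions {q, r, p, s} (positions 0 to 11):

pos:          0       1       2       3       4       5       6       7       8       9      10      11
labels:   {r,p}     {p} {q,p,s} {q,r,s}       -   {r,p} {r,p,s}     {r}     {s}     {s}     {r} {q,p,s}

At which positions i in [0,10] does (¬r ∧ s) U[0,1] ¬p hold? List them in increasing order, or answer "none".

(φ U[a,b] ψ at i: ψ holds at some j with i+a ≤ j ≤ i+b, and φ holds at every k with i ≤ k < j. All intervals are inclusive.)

2, 3, 4, 7, 8, 9, 10

Evaluate at each i in [0,10]:
  i=0: ✗ (no rhs in [0,1])
  i=1: ✗ (no rhs in [1,2])
  i=2: ✓ (rhs at j=3; lhs holds on [2,2])
  i=3: ✓ (rhs at j=3)
  i=4: ✓ (rhs at j=4)
  i=5: ✗ (no rhs in [5,6])
  i=6: ✗ (lhs fails at k=6 before rhs at j=7)
  i=7: ✓ (rhs at j=7)
  i=8: ✓ (rhs at j=8)
  i=9: ✓ (rhs at j=9)
  i=10: ✓ (rhs at j=10)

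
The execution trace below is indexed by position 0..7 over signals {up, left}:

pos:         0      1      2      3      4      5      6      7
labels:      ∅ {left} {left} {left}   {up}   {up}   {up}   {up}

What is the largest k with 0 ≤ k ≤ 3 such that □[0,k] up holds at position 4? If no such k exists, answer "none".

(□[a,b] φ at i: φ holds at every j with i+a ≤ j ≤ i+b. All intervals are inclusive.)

up must hold from j=4 onward; find where it first fails.
  j=4: holds
  j=5: holds
  j=6: holds
  j=7: holds
Holds through j=7; largest k = 3.

3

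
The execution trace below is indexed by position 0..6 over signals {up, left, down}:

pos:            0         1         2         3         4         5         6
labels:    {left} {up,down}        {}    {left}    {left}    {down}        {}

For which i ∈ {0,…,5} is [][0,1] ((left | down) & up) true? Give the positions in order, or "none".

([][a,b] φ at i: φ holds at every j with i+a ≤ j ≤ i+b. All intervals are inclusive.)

Evaluate at each i in [0,5]:
  i=0: ✗ (fails at j=0)
  i=1: ✗ (fails at j=2)
  i=2: ✗ (fails at j=2)
  i=3: ✗ (fails at j=3)
  i=4: ✗ (fails at j=4)
  i=5: ✗ (fails at j=5)

none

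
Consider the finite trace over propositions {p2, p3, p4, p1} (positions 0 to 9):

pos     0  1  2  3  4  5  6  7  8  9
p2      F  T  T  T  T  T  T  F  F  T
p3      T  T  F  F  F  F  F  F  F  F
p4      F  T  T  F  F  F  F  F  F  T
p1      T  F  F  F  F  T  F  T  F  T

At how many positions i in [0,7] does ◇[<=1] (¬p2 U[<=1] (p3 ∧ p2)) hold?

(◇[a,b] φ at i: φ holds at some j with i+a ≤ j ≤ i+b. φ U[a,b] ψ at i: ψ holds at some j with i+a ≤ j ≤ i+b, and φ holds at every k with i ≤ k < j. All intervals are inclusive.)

Evaluate at each i in [0,7]:
  i=0: ✓ (witness j=0)
  i=1: ✓ (witness j=1)
  i=2: ✗ (none in [2,3])
  i=3: ✗ (none in [3,4])
  i=4: ✗ (none in [4,5])
  i=5: ✗ (none in [5,6])
  i=6: ✗ (none in [6,7])
  i=7: ✗ (none in [7,8])
Positions where it holds: {0, 1} → 2.

2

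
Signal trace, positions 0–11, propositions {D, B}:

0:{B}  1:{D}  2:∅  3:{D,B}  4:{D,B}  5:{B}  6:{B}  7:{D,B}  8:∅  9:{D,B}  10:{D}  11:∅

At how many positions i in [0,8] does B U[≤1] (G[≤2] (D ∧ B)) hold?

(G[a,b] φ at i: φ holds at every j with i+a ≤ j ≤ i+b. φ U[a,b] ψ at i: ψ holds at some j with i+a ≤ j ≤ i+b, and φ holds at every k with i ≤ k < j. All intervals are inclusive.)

Evaluate at each i in [0,8]:
  i=0: ✗ (no rhs in [0,1])
  i=1: ✗ (no rhs in [1,2])
  i=2: ✗ (no rhs in [2,3])
  i=3: ✗ (no rhs in [3,4])
  i=4: ✗ (no rhs in [4,5])
  i=5: ✗ (no rhs in [5,6])
  i=6: ✗ (no rhs in [6,7])
  i=7: ✗ (no rhs in [7,8])
  i=8: ✗ (no rhs in [8,9])
Positions where it holds: {} → 0.

0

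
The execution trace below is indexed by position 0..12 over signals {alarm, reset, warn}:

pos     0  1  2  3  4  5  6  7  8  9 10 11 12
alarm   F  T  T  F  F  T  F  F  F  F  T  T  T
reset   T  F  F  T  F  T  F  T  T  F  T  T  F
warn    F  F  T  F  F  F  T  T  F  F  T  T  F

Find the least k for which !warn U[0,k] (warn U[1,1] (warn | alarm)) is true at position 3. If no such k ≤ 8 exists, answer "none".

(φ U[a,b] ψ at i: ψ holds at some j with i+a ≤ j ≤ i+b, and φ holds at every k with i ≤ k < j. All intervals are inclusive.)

Need earliest j ≥ 3 with (warn U[1,1] (warn | alarm)), and !warn at every k in [3,j-1].
  j=3: rhs fails.
  j=4: rhs fails.
  j=5: rhs fails.
  j=6: rhs holds; lhs holds on [3,5]. k = 3.

3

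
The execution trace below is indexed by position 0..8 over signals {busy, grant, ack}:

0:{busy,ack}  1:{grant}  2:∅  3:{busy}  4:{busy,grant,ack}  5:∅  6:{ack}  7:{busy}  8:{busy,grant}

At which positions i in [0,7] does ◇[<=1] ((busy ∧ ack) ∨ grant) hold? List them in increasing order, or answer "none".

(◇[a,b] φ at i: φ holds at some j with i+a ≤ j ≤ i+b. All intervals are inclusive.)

Evaluate at each i in [0,7]:
  i=0: ✓ (witness j=0)
  i=1: ✓ (witness j=1)
  i=2: ✗ (none in [2,3])
  i=3: ✓ (witness j=4)
  i=4: ✓ (witness j=4)
  i=5: ✗ (none in [5,6])
  i=6: ✗ (none in [6,7])
  i=7: ✓ (witness j=8)

0, 1, 3, 4, 7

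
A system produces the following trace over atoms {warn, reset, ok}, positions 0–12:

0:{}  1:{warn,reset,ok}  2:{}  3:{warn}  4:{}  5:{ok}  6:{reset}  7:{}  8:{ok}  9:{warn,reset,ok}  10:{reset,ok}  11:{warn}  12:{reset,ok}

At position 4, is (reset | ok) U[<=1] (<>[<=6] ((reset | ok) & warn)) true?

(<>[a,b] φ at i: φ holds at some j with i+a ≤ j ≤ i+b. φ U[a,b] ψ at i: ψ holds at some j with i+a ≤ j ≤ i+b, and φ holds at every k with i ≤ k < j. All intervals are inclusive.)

Yes

Need some j in [4,5] with <>[<=6] ((reset | ok) & warn), and (reset | ok) at every k in [4,j-1].
  j=4: <>[<=6] ((reset | ok) & warn) holds; no prefix to check → satisfied.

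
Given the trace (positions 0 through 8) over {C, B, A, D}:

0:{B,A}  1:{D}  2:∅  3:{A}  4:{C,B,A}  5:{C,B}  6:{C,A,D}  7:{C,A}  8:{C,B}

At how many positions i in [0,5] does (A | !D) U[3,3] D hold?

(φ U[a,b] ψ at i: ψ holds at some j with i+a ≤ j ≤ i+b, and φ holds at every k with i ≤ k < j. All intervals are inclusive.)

Evaluate at each i in [0,5]:
  i=0: ✗ (no rhs in [3,3])
  i=1: ✗ (no rhs in [4,4])
  i=2: ✗ (no rhs in [5,5])
  i=3: ✓ (rhs at j=6; lhs holds on [3,5])
  i=4: ✗ (no rhs in [7,7])
  i=5: ✗ (no rhs in [8,8])
Positions where it holds: {3} → 1.

1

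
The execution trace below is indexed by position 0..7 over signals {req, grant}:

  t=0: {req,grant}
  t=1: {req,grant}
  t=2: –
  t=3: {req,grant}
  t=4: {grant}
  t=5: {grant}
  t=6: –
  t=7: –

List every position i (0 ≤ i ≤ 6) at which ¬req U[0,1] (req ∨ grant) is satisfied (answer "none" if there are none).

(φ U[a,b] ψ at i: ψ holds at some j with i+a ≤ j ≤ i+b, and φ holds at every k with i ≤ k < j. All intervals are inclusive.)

0, 1, 2, 3, 4, 5

Evaluate at each i in [0,6]:
  i=0: ✓ (rhs at j=0)
  i=1: ✓ (rhs at j=1)
  i=2: ✓ (rhs at j=3; lhs holds on [2,2])
  i=3: ✓ (rhs at j=3)
  i=4: ✓ (rhs at j=4)
  i=5: ✓ (rhs at j=5)
  i=6: ✗ (no rhs in [6,7])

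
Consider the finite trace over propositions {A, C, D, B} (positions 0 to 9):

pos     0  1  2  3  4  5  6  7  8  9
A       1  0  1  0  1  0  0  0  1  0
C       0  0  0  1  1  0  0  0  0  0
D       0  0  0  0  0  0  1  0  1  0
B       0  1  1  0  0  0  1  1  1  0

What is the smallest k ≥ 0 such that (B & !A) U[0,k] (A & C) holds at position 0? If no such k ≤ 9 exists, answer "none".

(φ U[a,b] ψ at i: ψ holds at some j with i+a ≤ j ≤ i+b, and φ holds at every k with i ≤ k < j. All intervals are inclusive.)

Need earliest j ≥ 0 with (A & C), and (B & !A) at every k in [0,j-1].
  j=0: rhs fails.
  j=1: rhs fails.
  j=2: rhs fails.
  j=3: rhs fails.
  j=4: rhs holds but lhs fails at k=0.
  j=5: rhs fails.
  j=6: rhs fails.
  j=7: rhs fails.
  j=8: rhs fails.
  j=9: rhs fails.
No witness within the range → none.

none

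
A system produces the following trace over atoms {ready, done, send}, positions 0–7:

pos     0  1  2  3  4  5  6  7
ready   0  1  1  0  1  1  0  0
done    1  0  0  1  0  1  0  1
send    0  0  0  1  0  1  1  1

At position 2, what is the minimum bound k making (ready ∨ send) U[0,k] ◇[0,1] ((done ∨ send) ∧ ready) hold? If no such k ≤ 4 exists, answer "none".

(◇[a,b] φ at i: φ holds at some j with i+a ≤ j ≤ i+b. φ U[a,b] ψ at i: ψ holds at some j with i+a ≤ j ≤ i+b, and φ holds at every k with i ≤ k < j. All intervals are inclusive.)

Need earliest j ≥ 2 with ◇[0,1] ((done ∨ send) ∧ ready), and (ready ∨ send) at every k in [2,j-1].
  j=2: rhs fails.
  j=3: rhs fails.
  j=4: rhs holds; lhs holds on [2,3]. k = 2.

2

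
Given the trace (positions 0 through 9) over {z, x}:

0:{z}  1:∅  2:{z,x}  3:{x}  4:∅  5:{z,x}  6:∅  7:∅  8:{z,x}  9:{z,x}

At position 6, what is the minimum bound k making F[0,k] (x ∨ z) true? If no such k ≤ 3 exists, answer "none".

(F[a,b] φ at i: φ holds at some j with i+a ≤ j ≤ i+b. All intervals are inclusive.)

Scan j = 6,7,… for (x ∨ z):
  j=6: fails
  j=7: fails
  j=8: holds
First hit at j=8, so smallest k = 8-6 = 2.

2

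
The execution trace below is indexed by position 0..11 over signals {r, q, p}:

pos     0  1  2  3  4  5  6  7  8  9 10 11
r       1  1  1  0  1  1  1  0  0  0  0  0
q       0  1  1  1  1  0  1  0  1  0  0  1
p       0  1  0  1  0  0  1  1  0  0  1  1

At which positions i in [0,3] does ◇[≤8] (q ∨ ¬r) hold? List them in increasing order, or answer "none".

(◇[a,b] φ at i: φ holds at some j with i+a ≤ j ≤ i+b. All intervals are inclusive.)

Evaluate at each i in [0,3]:
  i=0: ✓ (witness j=1)
  i=1: ✓ (witness j=1)
  i=2: ✓ (witness j=2)
  i=3: ✓ (witness j=3)

0, 1, 2, 3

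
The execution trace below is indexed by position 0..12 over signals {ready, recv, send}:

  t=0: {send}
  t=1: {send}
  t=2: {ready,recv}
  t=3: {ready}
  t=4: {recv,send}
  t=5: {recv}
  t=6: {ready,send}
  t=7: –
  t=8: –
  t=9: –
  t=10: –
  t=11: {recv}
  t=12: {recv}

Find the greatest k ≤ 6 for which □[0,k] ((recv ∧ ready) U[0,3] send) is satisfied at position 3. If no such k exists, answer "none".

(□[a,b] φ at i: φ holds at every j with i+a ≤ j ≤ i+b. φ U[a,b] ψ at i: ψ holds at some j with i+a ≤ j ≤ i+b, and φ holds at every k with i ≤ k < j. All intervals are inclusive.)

((recv ∧ ready) U[0,3] send) must hold from j=3 onward; find where it first fails.
  j=3: fails → no k works.

none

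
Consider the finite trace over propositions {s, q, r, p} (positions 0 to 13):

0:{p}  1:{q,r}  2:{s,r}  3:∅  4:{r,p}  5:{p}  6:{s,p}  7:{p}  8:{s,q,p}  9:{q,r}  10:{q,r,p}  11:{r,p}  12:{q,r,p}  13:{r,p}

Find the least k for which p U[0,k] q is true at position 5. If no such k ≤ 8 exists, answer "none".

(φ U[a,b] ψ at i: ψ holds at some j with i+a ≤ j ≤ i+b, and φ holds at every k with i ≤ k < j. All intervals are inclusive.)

Need earliest j ≥ 5 with q, and p at every k in [5,j-1].
  j=5: rhs fails.
  j=6: rhs fails.
  j=7: rhs fails.
  j=8: rhs holds; lhs holds on [5,7]. k = 3.

3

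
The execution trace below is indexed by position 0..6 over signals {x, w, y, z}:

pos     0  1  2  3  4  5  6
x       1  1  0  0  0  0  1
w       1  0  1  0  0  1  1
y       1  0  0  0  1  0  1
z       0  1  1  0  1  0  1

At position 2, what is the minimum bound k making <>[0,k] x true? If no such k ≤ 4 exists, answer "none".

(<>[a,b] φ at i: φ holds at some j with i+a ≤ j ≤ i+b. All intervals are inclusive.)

Scan j = 2,3,… for x:
  j=2: fails
  j=3: fails
  j=4: fails
  j=5: fails
  j=6: holds
First hit at j=6, so smallest k = 6-2 = 4.

4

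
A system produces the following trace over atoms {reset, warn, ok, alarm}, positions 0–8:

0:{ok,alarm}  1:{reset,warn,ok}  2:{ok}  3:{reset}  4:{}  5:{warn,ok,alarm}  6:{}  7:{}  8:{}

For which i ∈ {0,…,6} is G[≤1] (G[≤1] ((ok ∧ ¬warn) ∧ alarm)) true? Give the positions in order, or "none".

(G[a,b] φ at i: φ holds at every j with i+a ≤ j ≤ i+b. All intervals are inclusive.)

Evaluate at each i in [0,6]:
  i=0: ✗ (fails at j=0)
  i=1: ✗ (fails at j=1)
  i=2: ✗ (fails at j=2)
  i=3: ✗ (fails at j=3)
  i=4: ✗ (fails at j=4)
  i=5: ✗ (fails at j=5)
  i=6: ✗ (fails at j=6)

none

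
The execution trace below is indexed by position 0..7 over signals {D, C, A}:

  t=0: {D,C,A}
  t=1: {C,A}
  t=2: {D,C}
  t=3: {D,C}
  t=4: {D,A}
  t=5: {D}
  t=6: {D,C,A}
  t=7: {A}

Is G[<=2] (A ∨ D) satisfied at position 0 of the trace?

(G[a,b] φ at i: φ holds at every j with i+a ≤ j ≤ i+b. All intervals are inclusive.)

Yes

Check (A ∨ D) at every j in [0,2]:
  j=0: true
  j=1: true
  j=2: true
All positions satisfy it → formula holds.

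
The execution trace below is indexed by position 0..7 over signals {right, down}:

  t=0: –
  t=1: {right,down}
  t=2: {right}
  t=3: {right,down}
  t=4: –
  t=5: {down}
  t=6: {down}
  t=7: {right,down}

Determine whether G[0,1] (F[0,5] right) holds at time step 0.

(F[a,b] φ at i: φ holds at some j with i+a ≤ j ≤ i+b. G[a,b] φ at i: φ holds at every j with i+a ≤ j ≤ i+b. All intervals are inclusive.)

Check F[0,5] right at every j in [0,1]:
  j=0: holds (witness at 1)
  j=1: holds (witness at 1)
All positions satisfy it → formula holds.

Yes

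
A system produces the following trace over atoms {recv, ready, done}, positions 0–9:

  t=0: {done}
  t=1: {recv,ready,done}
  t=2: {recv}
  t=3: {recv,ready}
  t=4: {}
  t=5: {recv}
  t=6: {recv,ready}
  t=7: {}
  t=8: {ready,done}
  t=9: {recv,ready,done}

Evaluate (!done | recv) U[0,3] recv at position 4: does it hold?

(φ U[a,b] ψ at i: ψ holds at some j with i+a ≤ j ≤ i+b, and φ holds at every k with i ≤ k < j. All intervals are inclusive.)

True

Need some j in [4,7] with recv, and (!done | recv) at every k in [4,j-1].
  j=4: recv false.
  j=5: recv holds; (!done | recv) holds at every k in [4,4] → satisfied.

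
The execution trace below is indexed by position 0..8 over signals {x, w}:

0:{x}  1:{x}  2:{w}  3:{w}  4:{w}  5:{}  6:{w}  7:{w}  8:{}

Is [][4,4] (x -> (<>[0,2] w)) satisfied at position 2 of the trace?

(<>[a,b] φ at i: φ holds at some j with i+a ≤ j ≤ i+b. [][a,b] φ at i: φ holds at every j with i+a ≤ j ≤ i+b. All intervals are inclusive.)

Check (x -> (<>[0,2] w)) at every j in [6,6]:
  j=6: antecedent false → ✓
All positions satisfy it → formula holds.

True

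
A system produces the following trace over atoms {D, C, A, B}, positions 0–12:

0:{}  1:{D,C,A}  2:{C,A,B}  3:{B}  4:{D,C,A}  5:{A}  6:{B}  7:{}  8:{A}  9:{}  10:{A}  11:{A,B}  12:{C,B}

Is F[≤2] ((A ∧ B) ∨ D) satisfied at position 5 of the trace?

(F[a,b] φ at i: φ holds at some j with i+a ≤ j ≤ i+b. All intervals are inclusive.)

Does not hold

Check ((A ∧ B) ∨ D) at each j in [5,7]:
  j=5: false
  j=6: false
  j=7: false
No position in the window satisfies it → formula fails.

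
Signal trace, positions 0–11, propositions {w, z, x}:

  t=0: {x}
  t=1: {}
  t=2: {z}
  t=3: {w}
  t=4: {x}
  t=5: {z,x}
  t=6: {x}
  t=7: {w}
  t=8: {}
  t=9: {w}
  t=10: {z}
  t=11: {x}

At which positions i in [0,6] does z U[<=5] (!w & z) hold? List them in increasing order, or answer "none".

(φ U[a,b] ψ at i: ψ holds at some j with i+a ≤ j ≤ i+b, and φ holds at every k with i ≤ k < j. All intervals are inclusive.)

Evaluate at each i in [0,6]:
  i=0: ✗ (lhs fails at k=0 before rhs at j=2)
  i=1: ✗ (lhs fails at k=1 before rhs at j=2)
  i=2: ✓ (rhs at j=2)
  i=3: ✗ (lhs fails at k=3 before rhs at j=5)
  i=4: ✗ (lhs fails at k=4 before rhs at j=5)
  i=5: ✓ (rhs at j=5)
  i=6: ✗ (lhs fails at k=6 before rhs at j=10)

2, 5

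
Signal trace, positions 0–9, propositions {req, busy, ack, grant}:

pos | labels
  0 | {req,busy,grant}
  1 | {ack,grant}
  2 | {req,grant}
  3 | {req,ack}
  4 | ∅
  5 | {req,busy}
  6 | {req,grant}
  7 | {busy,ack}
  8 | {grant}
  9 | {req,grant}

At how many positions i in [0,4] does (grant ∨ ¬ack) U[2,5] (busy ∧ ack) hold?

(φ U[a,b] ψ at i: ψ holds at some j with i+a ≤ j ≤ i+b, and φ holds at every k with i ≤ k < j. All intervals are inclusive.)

Evaluate at each i in [0,4]:
  i=0: ✗ (no rhs in [2,5])
  i=1: ✗ (no rhs in [3,6])
  i=2: ✗ (lhs fails at k=3 before rhs at j=7)
  i=3: ✗ (lhs fails at k=3 before rhs at j=7)
  i=4: ✓ (rhs at j=7; lhs holds on [4,6])
Positions where it holds: {4} → 1.

1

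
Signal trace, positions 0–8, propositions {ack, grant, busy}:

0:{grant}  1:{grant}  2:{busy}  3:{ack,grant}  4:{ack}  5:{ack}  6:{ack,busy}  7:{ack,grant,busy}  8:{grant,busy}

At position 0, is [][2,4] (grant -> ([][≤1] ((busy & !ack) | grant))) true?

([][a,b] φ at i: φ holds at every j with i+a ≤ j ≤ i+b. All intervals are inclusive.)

Check (grant -> ([][≤1] ((busy & !ack) | grant))) at every j in [2,4]:
  j=2: antecedent false → ✓
  j=3: antecedent true; consequent fails at 4 → ✗
  j=4: antecedent false → ✓
Fails at j=3 → formula fails.

No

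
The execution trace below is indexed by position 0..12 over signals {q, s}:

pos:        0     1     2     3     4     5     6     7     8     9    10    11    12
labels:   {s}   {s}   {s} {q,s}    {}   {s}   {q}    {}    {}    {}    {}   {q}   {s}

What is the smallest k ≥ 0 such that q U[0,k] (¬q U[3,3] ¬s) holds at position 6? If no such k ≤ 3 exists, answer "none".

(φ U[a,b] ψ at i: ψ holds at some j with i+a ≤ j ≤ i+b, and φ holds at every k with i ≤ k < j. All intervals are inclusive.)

1

Need earliest j ≥ 6 with (¬q U[3,3] ¬s), and q at every k in [6,j-1].
  j=6: rhs fails.
  j=7: rhs holds; lhs holds on [6,6]. k = 1.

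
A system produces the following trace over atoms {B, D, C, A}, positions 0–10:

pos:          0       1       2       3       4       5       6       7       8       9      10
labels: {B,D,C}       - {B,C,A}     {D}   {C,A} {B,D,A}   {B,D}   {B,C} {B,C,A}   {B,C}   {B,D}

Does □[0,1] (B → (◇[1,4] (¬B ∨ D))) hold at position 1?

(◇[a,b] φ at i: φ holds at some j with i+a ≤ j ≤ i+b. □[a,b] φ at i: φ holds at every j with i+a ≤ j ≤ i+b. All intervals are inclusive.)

Check (B → (◇[1,4] (¬B ∨ D))) at every j in [1,2]:
  j=1: antecedent false → ✓
  j=2: antecedent true; consequent holds (witness at 3) → ✓
All positions satisfy it → formula holds.

Yes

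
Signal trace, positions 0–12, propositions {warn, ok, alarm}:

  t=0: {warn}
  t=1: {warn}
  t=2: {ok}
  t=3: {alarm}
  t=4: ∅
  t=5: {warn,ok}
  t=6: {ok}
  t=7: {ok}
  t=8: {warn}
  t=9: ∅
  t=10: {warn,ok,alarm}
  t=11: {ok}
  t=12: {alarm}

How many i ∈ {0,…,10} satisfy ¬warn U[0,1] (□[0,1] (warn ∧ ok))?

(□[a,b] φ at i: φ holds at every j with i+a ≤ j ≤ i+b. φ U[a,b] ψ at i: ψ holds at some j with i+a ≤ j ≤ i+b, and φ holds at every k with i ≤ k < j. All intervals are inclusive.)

0

Evaluate at each i in [0,10]:
  i=0: ✗ (no rhs in [0,1])
  i=1: ✗ (no rhs in [1,2])
  i=2: ✗ (no rhs in [2,3])
  i=3: ✗ (no rhs in [3,4])
  i=4: ✗ (no rhs in [4,5])
  i=5: ✗ (no rhs in [5,6])
  i=6: ✗ (no rhs in [6,7])
  i=7: ✗ (no rhs in [7,8])
  i=8: ✗ (no rhs in [8,9])
  i=9: ✗ (no rhs in [9,10])
  i=10: ✗ (no rhs in [10,11])
Positions where it holds: {} → 0.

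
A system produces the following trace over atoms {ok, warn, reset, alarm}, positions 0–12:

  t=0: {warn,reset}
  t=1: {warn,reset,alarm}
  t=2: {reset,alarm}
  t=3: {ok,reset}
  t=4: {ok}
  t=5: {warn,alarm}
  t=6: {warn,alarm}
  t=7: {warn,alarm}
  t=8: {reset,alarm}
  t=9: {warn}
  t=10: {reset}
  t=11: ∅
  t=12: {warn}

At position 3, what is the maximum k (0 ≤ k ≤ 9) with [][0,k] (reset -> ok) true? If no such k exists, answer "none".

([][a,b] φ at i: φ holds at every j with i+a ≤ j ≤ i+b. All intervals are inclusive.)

(reset -> ok) must hold from j=3 onward; find where it first fails.
  j=3: holds
  j=4: holds
  j=5: holds
  j=6: holds
  j=7: holds
  j=8: fails
Holds on [3,7], so largest k = 4.

4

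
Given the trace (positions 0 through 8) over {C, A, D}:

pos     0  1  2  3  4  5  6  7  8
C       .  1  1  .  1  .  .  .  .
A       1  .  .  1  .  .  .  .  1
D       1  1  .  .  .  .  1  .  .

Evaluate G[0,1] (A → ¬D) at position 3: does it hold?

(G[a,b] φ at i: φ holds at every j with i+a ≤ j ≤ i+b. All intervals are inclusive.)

Check (A → ¬D) at every j in [3,4]:
  j=3: antecedent true; consequent true → ✓
  j=4: antecedent false → ✓
All positions satisfy it → formula holds.

Yes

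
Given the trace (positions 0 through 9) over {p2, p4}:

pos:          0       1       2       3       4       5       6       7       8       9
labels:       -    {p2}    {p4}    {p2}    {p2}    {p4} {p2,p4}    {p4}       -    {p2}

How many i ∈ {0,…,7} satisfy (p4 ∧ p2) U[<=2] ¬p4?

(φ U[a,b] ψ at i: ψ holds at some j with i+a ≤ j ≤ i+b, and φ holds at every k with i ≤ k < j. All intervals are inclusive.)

Evaluate at each i in [0,7]:
  i=0: ✓ (rhs at j=0)
  i=1: ✓ (rhs at j=1)
  i=2: ✗ (lhs fails at k=2 before rhs at j=3)
  i=3: ✓ (rhs at j=3)
  i=4: ✓ (rhs at j=4)
  i=5: ✗ (no rhs in [5,7])
  i=6: ✗ (lhs fails at k=7 before rhs at j=8)
  i=7: ✗ (lhs fails at k=7 before rhs at j=8)
Positions where it holds: {0, 1, 3, 4} → 4.

4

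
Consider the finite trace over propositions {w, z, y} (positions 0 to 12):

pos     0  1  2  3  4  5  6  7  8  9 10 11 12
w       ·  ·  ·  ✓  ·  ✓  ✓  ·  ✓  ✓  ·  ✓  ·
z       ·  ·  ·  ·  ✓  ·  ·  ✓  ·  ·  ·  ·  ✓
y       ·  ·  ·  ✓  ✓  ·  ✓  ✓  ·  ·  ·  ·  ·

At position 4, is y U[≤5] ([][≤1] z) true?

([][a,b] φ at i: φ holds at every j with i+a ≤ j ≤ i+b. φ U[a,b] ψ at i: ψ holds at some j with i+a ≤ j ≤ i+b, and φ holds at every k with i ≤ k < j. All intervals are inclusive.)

False

Need some j in [4,9] with [][≤1] z, and y at every k in [4,j-1].
  j=4: [][≤1] z — fails at 5.
  j=5: [][≤1] z — fails at 5.
  j=6: [][≤1] z — fails at 6.
  j=7: [][≤1] z — fails at 8.
  j=8: [][≤1] z — fails at 8.
  j=9: [][≤1] z — fails at 9.
No j in the window works → until fails.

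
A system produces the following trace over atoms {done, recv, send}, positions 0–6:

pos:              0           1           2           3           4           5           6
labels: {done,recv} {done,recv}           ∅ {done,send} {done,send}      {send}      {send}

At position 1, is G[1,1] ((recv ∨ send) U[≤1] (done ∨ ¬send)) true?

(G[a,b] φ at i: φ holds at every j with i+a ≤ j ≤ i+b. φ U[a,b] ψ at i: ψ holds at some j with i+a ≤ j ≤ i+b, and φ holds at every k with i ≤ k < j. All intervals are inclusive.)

Check ((recv ∨ send) U[≤1] (done ∨ ¬send)) at every j in [2,2]:
  j=2: holds
All positions satisfy it → formula holds.

Yes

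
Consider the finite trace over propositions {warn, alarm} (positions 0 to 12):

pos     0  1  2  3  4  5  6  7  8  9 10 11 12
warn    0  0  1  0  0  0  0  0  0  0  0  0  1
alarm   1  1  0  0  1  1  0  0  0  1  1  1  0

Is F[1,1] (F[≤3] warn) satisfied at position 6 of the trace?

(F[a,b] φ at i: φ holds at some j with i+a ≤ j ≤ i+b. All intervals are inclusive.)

Does not hold

Check F[≤3] warn at each j in [7,7]:
  j=7: fails (none in [7,10])
No position in the window satisfies it → formula fails.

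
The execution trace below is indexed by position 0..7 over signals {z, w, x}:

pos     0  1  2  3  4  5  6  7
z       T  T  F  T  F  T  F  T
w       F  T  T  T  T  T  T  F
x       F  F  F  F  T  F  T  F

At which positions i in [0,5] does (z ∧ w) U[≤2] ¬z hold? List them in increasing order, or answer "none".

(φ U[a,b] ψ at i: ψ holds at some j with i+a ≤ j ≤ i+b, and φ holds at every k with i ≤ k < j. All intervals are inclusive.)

Evaluate at each i in [0,5]:
  i=0: ✗ (lhs fails at k=0 before rhs at j=2)
  i=1: ✓ (rhs at j=2; lhs holds on [1,1])
  i=2: ✓ (rhs at j=2)
  i=3: ✓ (rhs at j=4; lhs holds on [3,3])
  i=4: ✓ (rhs at j=4)
  i=5: ✓ (rhs at j=6; lhs holds on [5,5])

1, 2, 3, 4, 5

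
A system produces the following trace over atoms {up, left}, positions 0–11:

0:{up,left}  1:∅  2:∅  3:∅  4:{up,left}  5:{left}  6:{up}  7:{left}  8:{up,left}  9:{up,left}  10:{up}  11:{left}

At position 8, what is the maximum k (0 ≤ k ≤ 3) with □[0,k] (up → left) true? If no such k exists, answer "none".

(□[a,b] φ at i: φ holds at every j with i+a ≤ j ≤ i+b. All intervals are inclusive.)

1

(up → left) must hold from j=8 onward; find where it first fails.
  j=8: holds
  j=9: holds
  j=10: fails
Holds on [8,9], so largest k = 1.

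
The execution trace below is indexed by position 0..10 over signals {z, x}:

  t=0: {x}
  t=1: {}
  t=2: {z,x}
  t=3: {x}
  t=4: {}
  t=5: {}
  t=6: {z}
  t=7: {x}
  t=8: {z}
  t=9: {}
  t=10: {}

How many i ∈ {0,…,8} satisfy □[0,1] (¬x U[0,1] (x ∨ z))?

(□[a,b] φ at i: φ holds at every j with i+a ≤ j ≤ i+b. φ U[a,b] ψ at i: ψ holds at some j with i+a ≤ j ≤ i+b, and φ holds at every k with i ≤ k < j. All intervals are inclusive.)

6

Evaluate at each i in [0,8]:
  i=0: ✓ (all of [0,1])
  i=1: ✓ (all of [1,2])
  i=2: ✓ (all of [2,3])
  i=3: ✗ (fails at j=4)
  i=4: ✗ (fails at j=4)
  i=5: ✓ (all of [5,6])
  i=6: ✓ (all of [6,7])
  i=7: ✓ (all of [7,8])
  i=8: ✗ (fails at j=9)
Positions where it holds: {0, 1, 2, 5, 6, 7} → 6.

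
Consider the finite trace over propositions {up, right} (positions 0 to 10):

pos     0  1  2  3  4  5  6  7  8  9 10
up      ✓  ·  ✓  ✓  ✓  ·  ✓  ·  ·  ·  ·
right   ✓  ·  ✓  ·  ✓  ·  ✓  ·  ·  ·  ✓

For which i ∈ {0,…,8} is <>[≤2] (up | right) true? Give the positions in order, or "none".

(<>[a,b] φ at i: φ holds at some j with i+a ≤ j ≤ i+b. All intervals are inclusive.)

0, 1, 2, 3, 4, 5, 6, 8

Evaluate at each i in [0,8]:
  i=0: ✓ (witness j=0)
  i=1: ✓ (witness j=2)
  i=2: ✓ (witness j=2)
  i=3: ✓ (witness j=3)
  i=4: ✓ (witness j=4)
  i=5: ✓ (witness j=6)
  i=6: ✓ (witness j=6)
  i=7: ✗ (none in [7,9])
  i=8: ✓ (witness j=10)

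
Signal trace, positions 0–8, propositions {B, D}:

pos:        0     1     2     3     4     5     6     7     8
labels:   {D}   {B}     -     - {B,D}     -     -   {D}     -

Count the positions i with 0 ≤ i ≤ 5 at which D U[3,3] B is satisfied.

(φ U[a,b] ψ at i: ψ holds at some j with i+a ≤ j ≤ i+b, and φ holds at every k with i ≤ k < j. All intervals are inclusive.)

0

Evaluate at each i in [0,5]:
  i=0: ✗ (no rhs in [3,3])
  i=1: ✗ (lhs fails at k=1 before rhs at j=4)
  i=2: ✗ (no rhs in [5,5])
  i=3: ✗ (no rhs in [6,6])
  i=4: ✗ (no rhs in [7,7])
  i=5: ✗ (no rhs in [8,8])
Positions where it holds: {} → 0.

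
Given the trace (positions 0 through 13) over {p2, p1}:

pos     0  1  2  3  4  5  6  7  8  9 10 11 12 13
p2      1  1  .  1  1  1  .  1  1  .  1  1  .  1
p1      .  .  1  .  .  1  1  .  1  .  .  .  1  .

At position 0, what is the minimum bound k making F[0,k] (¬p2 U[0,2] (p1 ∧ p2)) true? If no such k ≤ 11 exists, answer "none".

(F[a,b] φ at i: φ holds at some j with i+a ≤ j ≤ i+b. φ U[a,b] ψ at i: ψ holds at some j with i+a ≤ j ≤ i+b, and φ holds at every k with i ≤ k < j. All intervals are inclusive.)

5

Scan j = 0,1,… for (¬p2 U[0,2] (p1 ∧ p2)):
  j=0: fails
  j=1: fails
  j=2: fails
  j=3: fails
  j=4: fails
  j=5: holds
First hit at j=5, so smallest k = 5-0 = 5.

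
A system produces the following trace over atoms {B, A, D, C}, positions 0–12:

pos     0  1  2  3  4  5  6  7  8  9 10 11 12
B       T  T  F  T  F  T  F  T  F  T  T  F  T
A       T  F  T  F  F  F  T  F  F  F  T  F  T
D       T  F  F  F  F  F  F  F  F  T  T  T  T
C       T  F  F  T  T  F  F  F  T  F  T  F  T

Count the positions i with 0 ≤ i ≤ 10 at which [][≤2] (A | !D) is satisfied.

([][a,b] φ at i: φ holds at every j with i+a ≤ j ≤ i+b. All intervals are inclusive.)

Evaluate at each i in [0,10]:
  i=0: ✓ (all of [0,2])
  i=1: ✓ (all of [1,3])
  i=2: ✓ (all of [2,4])
  i=3: ✓ (all of [3,5])
  i=4: ✓ (all of [4,6])
  i=5: ✓ (all of [5,7])
  i=6: ✓ (all of [6,8])
  i=7: ✗ (fails at j=9)
  i=8: ✗ (fails at j=9)
  i=9: ✗ (fails at j=9)
  i=10: ✗ (fails at j=11)
Positions where it holds: {0, 1, 2, 3, 4, 5, 6} → 7.

7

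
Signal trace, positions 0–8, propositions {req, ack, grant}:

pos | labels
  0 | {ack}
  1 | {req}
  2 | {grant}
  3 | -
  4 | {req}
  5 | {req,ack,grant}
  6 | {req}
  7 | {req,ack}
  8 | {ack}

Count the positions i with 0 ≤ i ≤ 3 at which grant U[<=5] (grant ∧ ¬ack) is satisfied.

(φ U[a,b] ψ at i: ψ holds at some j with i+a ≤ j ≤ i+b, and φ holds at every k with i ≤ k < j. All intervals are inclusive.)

Evaluate at each i in [0,3]:
  i=0: ✗ (lhs fails at k=0 before rhs at j=2)
  i=1: ✗ (lhs fails at k=1 before rhs at j=2)
  i=2: ✓ (rhs at j=2)
  i=3: ✗ (no rhs in [3,8])
Positions where it holds: {2} → 1.

1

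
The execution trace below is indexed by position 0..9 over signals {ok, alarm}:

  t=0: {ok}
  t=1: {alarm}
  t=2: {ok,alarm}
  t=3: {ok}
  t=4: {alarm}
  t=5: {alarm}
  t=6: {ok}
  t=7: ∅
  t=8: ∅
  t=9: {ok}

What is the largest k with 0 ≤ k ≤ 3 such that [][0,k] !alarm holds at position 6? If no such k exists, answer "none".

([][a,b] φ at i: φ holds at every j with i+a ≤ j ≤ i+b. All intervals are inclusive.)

3

!alarm must hold from j=6 onward; find where it first fails.
  j=6: holds
  j=7: holds
  j=8: holds
  j=9: holds
Holds through j=9; largest k = 3.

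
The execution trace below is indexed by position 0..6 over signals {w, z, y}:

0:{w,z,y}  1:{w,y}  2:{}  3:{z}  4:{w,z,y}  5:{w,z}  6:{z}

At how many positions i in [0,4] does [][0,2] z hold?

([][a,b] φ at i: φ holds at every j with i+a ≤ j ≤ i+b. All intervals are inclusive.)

Evaluate at each i in [0,4]:
  i=0: ✗ (fails at j=1)
  i=1: ✗ (fails at j=1)
  i=2: ✗ (fails at j=2)
  i=3: ✓ (all of [3,5])
  i=4: ✓ (all of [4,6])
Positions where it holds: {3, 4} → 2.

2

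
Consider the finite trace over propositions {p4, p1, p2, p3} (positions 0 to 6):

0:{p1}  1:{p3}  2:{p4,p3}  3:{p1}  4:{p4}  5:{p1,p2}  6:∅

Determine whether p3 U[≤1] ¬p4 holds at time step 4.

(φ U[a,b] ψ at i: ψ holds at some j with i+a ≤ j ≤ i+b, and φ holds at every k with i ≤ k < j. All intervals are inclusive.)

Does not hold

Need some j in [4,5] with ¬p4, and p3 at every k in [4,j-1].
  j=4: ¬p4 false.
  j=5: ¬p4 holds, but p3 fails at k=4 → not this j.
No j in the window works → until fails.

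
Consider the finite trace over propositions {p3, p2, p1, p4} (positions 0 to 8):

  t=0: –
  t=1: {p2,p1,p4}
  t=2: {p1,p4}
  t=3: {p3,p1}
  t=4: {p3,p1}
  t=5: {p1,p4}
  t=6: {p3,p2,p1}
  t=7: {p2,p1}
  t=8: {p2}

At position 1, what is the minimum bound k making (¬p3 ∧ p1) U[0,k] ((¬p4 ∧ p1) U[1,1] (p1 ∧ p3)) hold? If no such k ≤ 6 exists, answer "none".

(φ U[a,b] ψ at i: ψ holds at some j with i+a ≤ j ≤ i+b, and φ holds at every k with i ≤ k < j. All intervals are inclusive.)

Need earliest j ≥ 1 with ((¬p4 ∧ p1) U[1,1] (p1 ∧ p3)), and (¬p3 ∧ p1) at every k in [1,j-1].
  j=1: rhs fails.
  j=2: rhs fails.
  j=3: rhs holds; lhs holds on [1,2]. k = 2.

2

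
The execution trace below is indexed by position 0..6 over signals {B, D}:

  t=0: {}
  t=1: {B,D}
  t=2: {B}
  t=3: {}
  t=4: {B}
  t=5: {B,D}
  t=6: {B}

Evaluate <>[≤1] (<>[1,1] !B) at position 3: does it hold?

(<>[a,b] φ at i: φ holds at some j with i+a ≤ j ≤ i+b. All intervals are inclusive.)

Check <>[1,1] !B at each j in [3,4]:
  j=3: fails (none in [4,4])
  j=4: fails (none in [5,5])
No position in the window satisfies it → formula fails.

Does not hold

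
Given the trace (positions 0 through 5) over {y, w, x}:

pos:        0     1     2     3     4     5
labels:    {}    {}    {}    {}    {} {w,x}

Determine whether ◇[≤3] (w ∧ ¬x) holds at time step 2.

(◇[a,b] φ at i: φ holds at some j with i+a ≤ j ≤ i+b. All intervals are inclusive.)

No

Check (w ∧ ¬x) at each j in [2,5]:
  j=2: false
  j=3: false
  j=4: false
  j=5: false
No position in the window satisfies it → formula fails.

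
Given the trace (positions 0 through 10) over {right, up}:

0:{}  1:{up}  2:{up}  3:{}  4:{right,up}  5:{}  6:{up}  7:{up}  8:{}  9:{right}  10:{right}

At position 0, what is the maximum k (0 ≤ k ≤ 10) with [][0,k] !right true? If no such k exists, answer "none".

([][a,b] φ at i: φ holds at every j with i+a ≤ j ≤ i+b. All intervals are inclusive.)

3

!right must hold from j=0 onward; find where it first fails.
  j=0: holds
  j=1: holds
  j=2: holds
  j=3: holds
  j=4: fails
Holds on [0,3], so largest k = 3.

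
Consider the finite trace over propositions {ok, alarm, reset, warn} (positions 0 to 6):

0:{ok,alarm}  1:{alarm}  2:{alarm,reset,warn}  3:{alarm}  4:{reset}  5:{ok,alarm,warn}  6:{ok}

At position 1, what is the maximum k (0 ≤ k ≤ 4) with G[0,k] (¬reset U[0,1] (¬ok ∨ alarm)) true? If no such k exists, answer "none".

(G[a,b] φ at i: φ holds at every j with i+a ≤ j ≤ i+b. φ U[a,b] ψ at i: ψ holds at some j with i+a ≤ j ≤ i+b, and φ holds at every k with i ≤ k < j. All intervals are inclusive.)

(¬reset U[0,1] (¬ok ∨ alarm)) must hold from j=1 onward; find where it first fails.
  j=1: holds
  j=2: holds
  j=3: holds
  j=4: holds
  j=5: holds
Holds through j=5; largest k = 4.

4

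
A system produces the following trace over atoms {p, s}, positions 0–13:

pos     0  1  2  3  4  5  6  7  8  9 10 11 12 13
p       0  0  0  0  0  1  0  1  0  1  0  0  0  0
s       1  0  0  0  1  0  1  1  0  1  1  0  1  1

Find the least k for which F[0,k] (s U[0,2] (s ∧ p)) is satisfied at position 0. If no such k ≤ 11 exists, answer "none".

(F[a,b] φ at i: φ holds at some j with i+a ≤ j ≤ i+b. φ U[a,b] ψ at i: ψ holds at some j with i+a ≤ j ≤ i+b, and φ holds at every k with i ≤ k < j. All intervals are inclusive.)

6

Scan j = 0,1,… for (s U[0,2] (s ∧ p)):
  j=0: fails
  j=1: fails
  j=2: fails
  j=3: fails
  j=4: fails
  j=5: fails
  j=6: holds
First hit at j=6, so smallest k = 6-0 = 6.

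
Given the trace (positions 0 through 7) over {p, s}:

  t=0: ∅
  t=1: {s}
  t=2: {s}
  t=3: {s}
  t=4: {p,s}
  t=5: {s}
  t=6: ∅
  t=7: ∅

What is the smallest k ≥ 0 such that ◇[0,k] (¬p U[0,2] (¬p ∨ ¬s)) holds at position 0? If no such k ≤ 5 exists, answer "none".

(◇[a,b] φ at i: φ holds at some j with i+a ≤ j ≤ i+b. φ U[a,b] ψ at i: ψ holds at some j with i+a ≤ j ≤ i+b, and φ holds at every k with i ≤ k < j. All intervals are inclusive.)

0

Scan j = 0,1,… for (¬p U[0,2] (¬p ∨ ¬s)):
  j=0: holds
First hit at j=0, so smallest k = 0-0 = 0.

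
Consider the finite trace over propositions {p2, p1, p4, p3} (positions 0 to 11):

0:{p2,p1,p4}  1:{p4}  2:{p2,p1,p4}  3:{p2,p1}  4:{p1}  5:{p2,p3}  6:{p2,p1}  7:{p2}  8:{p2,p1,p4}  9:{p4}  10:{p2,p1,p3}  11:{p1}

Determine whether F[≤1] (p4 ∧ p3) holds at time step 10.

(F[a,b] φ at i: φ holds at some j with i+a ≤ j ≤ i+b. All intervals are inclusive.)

False

Check (p4 ∧ p3) at each j in [10,11]:
  j=10: false
  j=11: false
No position in the window satisfies it → formula fails.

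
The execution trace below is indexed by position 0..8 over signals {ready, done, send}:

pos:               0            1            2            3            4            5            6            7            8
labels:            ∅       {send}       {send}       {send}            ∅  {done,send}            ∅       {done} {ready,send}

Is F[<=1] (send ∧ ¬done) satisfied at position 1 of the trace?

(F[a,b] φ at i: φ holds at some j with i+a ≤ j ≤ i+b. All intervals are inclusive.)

Yes

Check (send ∧ ¬done) at each j in [1,2]:
  j=1: true
  j=2: true
Found at j=1 → formula holds.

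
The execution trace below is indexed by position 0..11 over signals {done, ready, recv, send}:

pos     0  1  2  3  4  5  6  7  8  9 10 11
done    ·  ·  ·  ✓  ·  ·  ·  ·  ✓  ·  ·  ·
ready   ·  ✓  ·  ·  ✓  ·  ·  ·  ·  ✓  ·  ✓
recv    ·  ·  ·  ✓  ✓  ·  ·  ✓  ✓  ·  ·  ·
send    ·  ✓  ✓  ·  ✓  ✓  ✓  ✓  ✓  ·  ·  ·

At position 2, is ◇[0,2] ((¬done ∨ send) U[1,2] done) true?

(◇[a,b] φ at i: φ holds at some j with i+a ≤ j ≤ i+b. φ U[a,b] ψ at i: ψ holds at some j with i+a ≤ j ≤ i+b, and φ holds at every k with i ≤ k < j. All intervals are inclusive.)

True

Check ((¬done ∨ send) U[1,2] done) at each j in [2,4]:
  j=2: holds
  j=3: fails
  j=4: fails
Found at j=2 → formula holds.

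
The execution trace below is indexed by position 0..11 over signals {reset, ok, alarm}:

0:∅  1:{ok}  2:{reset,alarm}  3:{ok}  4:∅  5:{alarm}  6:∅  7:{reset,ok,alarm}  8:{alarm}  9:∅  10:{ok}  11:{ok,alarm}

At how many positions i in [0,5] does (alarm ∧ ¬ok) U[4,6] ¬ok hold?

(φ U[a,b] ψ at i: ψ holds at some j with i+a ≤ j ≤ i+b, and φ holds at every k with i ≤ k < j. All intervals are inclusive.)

Evaluate at each i in [0,5]:
  i=0: ✗ (lhs fails at k=0 before rhs at j=4)
  i=1: ✗ (lhs fails at k=1 before rhs at j=5)
  i=2: ✗ (lhs fails at k=3 before rhs at j=6)
  i=3: ✗ (lhs fails at k=3 before rhs at j=8)
  i=4: ✗ (lhs fails at k=4 before rhs at j=8)
  i=5: ✗ (lhs fails at k=6 before rhs at j=9)
Positions where it holds: {} → 0.

0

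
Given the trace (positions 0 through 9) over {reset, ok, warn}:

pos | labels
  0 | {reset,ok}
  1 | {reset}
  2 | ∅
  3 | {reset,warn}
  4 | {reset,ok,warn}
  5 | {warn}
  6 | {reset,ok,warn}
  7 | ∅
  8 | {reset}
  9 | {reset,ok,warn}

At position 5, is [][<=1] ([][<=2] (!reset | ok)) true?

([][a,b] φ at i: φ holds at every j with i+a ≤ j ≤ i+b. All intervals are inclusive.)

Check [][<=2] (!reset | ok) at every j in [5,6]:
  j=5: holds on [5,7]
  j=6: fails at 8
Fails at j=6 → formula fails.

Does not hold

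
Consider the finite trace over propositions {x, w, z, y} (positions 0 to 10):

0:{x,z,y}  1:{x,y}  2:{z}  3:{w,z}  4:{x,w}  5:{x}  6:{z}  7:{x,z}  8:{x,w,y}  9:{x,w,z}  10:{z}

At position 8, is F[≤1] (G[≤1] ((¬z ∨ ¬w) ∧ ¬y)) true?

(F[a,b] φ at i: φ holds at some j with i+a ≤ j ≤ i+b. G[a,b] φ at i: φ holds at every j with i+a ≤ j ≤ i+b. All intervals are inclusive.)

Check G[≤1] ((¬z ∨ ¬w) ∧ ¬y) at each j in [8,9]:
  j=8: fails at 8
  j=9: fails at 9
No position in the window satisfies it → formula fails.

No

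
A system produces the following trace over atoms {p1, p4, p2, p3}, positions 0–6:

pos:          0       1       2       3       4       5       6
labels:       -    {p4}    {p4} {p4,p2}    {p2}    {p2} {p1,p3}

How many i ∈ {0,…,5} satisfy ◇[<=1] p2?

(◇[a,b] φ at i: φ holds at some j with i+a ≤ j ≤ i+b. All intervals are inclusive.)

Evaluate at each i in [0,5]:
  i=0: ✗ (none in [0,1])
  i=1: ✗ (none in [1,2])
  i=2: ✓ (witness j=3)
  i=3: ✓ (witness j=3)
  i=4: ✓ (witness j=4)
  i=5: ✓ (witness j=5)
Positions where it holds: {2, 3, 4, 5} → 4.

4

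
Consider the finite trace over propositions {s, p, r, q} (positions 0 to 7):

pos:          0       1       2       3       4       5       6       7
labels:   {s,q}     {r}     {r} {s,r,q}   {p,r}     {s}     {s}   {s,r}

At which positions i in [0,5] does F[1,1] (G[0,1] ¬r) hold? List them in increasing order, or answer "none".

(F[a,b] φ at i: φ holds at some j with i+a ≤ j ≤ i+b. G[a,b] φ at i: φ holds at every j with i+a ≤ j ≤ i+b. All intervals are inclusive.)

4

Evaluate at each i in [0,5]:
  i=0: ✗ (none in [1,1])
  i=1: ✗ (none in [2,2])
  i=2: ✗ (none in [3,3])
  i=3: ✗ (none in [4,4])
  i=4: ✓ (witness j=5)
  i=5: ✗ (none in [6,6])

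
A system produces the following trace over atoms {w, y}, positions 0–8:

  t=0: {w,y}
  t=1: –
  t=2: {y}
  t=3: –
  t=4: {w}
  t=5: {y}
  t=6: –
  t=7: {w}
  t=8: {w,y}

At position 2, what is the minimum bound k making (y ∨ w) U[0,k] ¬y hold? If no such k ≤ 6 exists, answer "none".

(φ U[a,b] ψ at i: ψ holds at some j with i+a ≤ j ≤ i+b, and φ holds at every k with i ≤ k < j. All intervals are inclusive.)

1

Need earliest j ≥ 2 with ¬y, and (y ∨ w) at every k in [2,j-1].
  j=2: rhs fails.
  j=3: rhs holds; lhs holds on [2,2]. k = 1.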